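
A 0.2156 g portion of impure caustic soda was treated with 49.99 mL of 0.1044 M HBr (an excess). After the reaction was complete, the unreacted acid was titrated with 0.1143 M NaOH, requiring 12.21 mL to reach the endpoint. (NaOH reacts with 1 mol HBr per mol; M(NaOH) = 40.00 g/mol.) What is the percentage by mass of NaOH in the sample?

Total n(HBr) added = 0.1044 x 0.04999 = 0.005219 mol.
n(NaOH) used = 0.1143 x 0.01221 = 0.001396 mol, which equals the excess n(HBr).
So n(HBr) consumed by the sample = 0.005219 - 0.001396 = 0.003823 mol.
n(NaOH) = 0.003823 / 1 = 0.003823 mol.
mass NaOH = 0.003823 x 40.00 = 0.1529 g, so %NaOH = 0.1529/0.2156 x 100 = 70.9%.

70.9%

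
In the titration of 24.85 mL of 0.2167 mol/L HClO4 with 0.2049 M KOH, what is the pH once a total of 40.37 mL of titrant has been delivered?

n(acid) = 0.2167 x 0.02485 = 0.005385 mol; n(KOH) added = 0.2049 x 0.04037 = 0.008272 mol.
Base is in excess by 0.008272 - 0.005385 = 0.002887 mol in a total volume of 0.06522 L.
[OH^-] = 0.002887/0.06522 = 0.04426 M, so pOH = 1.35 and pH = 14.00 - 1.35 = 12.65.

12.65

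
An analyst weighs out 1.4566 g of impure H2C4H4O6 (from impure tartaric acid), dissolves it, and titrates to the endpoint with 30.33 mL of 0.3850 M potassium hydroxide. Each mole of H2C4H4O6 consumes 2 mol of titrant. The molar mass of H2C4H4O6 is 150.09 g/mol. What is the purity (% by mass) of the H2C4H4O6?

n(KOH) = 0.3850 x 0.03033 = 0.01168 mol.
n(H2C4H4O6) = 0.01168 / 2 = 0.005839 mol.
mass of H2C4H4O6 = 0.005839 x 150.09 = 0.8763 g.
% purity = 0.8763 / 1.4566 x 100 = 60.2%.

60.2%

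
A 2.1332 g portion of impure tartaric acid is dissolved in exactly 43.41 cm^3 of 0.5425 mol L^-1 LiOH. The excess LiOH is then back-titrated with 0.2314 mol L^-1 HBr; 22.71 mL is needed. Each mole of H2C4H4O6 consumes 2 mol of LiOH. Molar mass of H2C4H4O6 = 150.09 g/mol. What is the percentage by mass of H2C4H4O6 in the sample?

Total n(LiOH) added = 0.5425 x 0.04341 = 0.02355 mol.
n(HBr) used = 0.2314 x 0.02271 = 0.005255 mol, which equals the excess n(LiOH).
So n(LiOH) consumed by the sample = 0.02355 - 0.005255 = 0.01829 mol.
n(H2C4H4O6) = 0.01829 / 2 = 0.009147 mol.
mass H2C4H4O6 = 0.009147 x 150.09 = 1.373 g, so %H2C4H4O6 = 1.373/2.1332 x 100 = 64.4%.

64.4%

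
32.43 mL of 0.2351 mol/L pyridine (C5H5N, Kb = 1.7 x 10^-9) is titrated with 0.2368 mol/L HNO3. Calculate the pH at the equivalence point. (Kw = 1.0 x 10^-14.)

n(C5H5N) = 0.2351 x 0.03243 = 0.007624 mol; V(HNO3) at equivalence = 0.007624/0.2368 = 0.03220 L.
At equivalence the base is fully converted to C5H5NH+; total volume = 0.06463 L, so [C5H5NH+] = 0.007624/0.06463 = 0.1180 M.
Ka(C5H5NH+) = Kw/Kb = 1.0e-14 / 1.7 x 10^-9 = 5.88e-6.
[H^+] = sqrt(Ka x [C5H5NH+]) = sqrt(5.88e-6 x 0.1180) = 0.000833 M.
pH = -log(0.000833) = 3.08.

3.08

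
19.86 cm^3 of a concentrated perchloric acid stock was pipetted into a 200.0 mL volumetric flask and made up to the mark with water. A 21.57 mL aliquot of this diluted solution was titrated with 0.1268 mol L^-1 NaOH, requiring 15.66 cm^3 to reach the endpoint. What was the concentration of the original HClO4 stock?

0.927 M

n(NaOH) = 0.1268 x 0.01566 = 0.001986 mol.
n(HClO4) in the aliquot = 0.001986 mol.
[diluted HClO4] = 0.001986 / 0.02157 = 0.09206 M.
Dilution factor = 200.0/19.86 = 10.07, so [stock] = 0.09206 x 10.07 = 0.927 M.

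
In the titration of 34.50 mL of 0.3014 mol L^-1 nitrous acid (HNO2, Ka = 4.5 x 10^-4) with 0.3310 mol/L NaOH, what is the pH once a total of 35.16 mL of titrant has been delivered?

n(acid) = 0.3014 x 0.03450 = 0.01040 mol; n(NaOH) added = 0.3310 x 0.03516 = 0.01164 mol.
Base is in excess by 0.01164 - 0.01040 = 0.001240 mol in a total volume of 0.06966 L.
[OH^-] = 0.001240/0.06966 = 0.01780 M, so pOH = 1.75 and pH = 14.00 - 1.75 = 12.25.

12.25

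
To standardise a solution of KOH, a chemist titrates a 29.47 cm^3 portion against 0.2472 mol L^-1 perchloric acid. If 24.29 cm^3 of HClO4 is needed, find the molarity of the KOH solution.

0.204 M

n(HClO4) delivered = 0.2472 x 0.02429 = 0.006004 mol.
For a 1:1 reaction, n(KOH) = 0.006004 mol.
[KOH] = 0.006004 mol / 0.02947 L = 0.204 M.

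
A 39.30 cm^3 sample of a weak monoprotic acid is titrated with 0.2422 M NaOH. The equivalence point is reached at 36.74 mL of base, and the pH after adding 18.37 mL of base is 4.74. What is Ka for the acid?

18.37 mL is half of the equivalence volume, so this is the half-equivalence point where [HA] = [A^-].
At half-equivalence pH = pKa, so pKa = 4.74.
Ka = 10^(-4.74) = 1.8 x 10^-5.

1.8 x 10^-5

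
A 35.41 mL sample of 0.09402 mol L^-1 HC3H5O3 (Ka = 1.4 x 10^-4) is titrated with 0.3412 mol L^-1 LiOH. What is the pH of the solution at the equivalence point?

n(HC3H5O3) = 0.09402 x 0.03541 = 0.003329 mol; V(LiOH) at equivalence = 0.003329/0.3412 = 0.009757 L.
At equivalence all the acid is converted to C3H5O3-; total volume = 0.03541 + 0.009757 = 0.04517 L, so [C3H5O3-] = 0.003329/0.04517 = 0.07371 M.
Kb = Kw/Ka = 1.0e-14 / 1.4 x 10^-4 = 7.14e-11.
[OH^-] = sqrt(Kb x [C3H5O3-]) = sqrt(7.14e-11 x 0.07371) = 2.29e-6 M.
pOH = 5.64, so pH = 14.00 - 5.64 = 8.36.

8.36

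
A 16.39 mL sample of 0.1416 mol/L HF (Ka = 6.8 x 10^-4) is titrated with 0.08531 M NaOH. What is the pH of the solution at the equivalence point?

n(HF) = 0.1416 x 0.01639 = 0.002321 mol; V(NaOH) at equivalence = 0.002321/0.08531 = 0.02720 L.
At equivalence all the acid is converted to F-; total volume = 0.01639 + 0.02720 = 0.04359 L, so [F-] = 0.002321/0.04359 = 0.05324 M.
Kb = Kw/Ka = 1.0e-14 / 6.8 x 10^-4 = 1.47e-11.
[OH^-] = sqrt(Kb x [F-]) = sqrt(1.47e-11 x 0.05324) = 8.85e-7 M.
pOH = 6.05, so pH = 14.00 - 6.05 = 7.95.

7.95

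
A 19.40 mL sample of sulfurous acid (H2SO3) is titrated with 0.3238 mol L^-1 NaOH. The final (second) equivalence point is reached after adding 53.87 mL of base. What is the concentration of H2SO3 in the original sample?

n(NaOH) = 0.3238 x 0.05387 = 0.01744 mol.
At the final (second) equivalence point, 2 mol OH^- react per mol H2SO3, so n(H2SO3) = 0.01744 / 2 = 0.008722 mol.
[H2SO3] = 0.008722 / 0.01940 L = 0.450 M.

0.450 M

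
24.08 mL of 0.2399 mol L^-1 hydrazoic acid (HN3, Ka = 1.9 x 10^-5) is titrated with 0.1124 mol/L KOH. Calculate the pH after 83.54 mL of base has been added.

n(acid) = 0.2399 x 0.02408 = 0.005777 mol; n(KOH) added = 0.1124 x 0.08354 = 0.009390 mol.
Base is in excess by 0.009390 - 0.005777 = 0.003613 mol in a total volume of 0.1076 L.
[OH^-] = 0.003613/0.1076 = 0.03357 M, so pOH = 1.47 and pH = 14.00 - 1.47 = 12.53.

12.53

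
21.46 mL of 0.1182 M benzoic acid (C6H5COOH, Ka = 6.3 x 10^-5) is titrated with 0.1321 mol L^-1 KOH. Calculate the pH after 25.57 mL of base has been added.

12.25

n(acid) = 0.1182 x 0.02146 = 0.002537 mol; n(KOH) added = 0.1321 x 0.02557 = 0.003378 mol.
Base is in excess by 0.003378 - 0.002537 = 0.0008412 mol in a total volume of 0.04703 L.
[OH^-] = 0.0008412/0.04703 = 0.01789 M, so pOH = 1.75 and pH = 14.00 - 1.75 = 12.25.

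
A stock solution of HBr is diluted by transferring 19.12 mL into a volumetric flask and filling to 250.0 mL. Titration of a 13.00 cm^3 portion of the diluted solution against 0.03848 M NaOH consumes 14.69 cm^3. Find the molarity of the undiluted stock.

0.569 M

n(NaOH) = 0.03848 x 0.01469 = 0.0005653 mol.
n(HBr) in the aliquot = 0.0005653 mol.
[diluted HBr] = 0.0005653 / 0.01300 = 0.04348 M.
Dilution factor = 250.0/19.12 = 13.08, so [stock] = 0.04348 x 13.08 = 0.569 M.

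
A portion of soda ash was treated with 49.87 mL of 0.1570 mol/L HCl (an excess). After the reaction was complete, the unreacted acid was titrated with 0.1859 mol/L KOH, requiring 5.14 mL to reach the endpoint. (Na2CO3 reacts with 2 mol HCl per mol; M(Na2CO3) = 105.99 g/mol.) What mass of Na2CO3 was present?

0.364 g

Total n(HCl) added = 0.1570 x 0.04987 = 0.007830 mol.
n(KOH) used = 0.1859 x 0.005140 = 0.0009555 mol, which equals the excess n(HCl).
So n(HCl) consumed by the sample = 0.007830 - 0.0009555 = 0.006874 mol.
n(Na2CO3) = 0.006874 / 2 = 0.003437 mol.
mass = 0.003437 mol x 105.99 g/mol = 0.364 g.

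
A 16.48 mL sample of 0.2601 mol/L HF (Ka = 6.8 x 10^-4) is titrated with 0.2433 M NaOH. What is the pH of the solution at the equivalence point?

8.13

n(HF) = 0.2601 x 0.01648 = 0.004286 mol; V(NaOH) at equivalence = 0.004286/0.2433 = 0.01762 L.
At equivalence all the acid is converted to F-; total volume = 0.01648 + 0.01762 = 0.03410 L, so [F-] = 0.004286/0.03410 = 0.1257 M.
Kb = Kw/Ka = 1.0e-14 / 6.8 x 10^-4 = 1.47e-11.
[OH^-] = sqrt(Kb x [F-]) = sqrt(1.47e-11 x 0.1257) = 1.36e-6 M.
pOH = 5.87, so pH = 14.00 - 5.87 = 8.13.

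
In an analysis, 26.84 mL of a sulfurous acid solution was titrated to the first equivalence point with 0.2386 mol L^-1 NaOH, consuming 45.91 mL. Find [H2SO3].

0.408 M

n(NaOH) = 0.2386 x 0.04591 = 0.01095 mol.
At the first equivalence point, 1 mol OH^- react per mol H2SO3, so n(H2SO3) = 0.01095 / 1 = 0.01095 mol.
[H2SO3] = 0.01095 / 0.02684 L = 0.408 M.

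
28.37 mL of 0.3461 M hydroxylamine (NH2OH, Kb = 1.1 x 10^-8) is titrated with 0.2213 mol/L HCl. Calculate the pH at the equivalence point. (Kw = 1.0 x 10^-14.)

n(NH2OH) = 0.3461 x 0.02837 = 0.009819 mol; V(HCl) at equivalence = 0.009819/0.2213 = 0.04437 L.
At equivalence the base is fully converted to NH3OH+; total volume = 0.07274 L, so [NH3OH+] = 0.009819/0.07274 = 0.1350 M.
Ka(NH3OH+) = Kw/Kb = 1.0e-14 / 1.1 x 10^-8 = 9.09e-7.
[H^+] = sqrt(Ka x [NH3OH+]) = sqrt(9.09e-7 x 0.1350) = 0.000350 M.
pH = -log(0.000350) = 3.46.

3.46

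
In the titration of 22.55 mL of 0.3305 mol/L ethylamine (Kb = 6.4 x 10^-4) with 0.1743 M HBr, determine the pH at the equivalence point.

5.87

n(C2H5NH2) = 0.3305 x 0.02255 = 0.007453 mol; V(HBr) at equivalence = 0.007453/0.1743 = 0.04276 L.
At equivalence the base is fully converted to C2H5NH3+; total volume = 0.06531 L, so [C2H5NH3+] = 0.007453/0.06531 = 0.1141 M.
Ka(C2H5NH3+) = Kw/Kb = 1.0e-14 / 6.4 x 10^-4 = 1.56e-11.
[H^+] = sqrt(Ka x [C2H5NH3+]) = sqrt(1.56e-11 x 0.1141) = 1.34e-6 M.
pH = -log(1.34e-6) = 5.87.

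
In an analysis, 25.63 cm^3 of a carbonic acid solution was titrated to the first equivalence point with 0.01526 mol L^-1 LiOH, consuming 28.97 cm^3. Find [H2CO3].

0.0172 M

n(LiOH) = 0.01526 x 0.02897 = 0.0004421 mol.
At the first equivalence point, 1 mol OH^- react per mol H2CO3, so n(H2CO3) = 0.0004421 / 1 = 0.0004421 mol.
[H2CO3] = 0.0004421 / 0.02563 L = 0.0172 M.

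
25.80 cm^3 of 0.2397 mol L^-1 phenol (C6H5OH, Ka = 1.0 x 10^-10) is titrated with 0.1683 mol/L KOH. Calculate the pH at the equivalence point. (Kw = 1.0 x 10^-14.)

11.50

n(C6H5OH) = 0.2397 x 0.02580 = 0.006184 mol; V(KOH) at equivalence = 0.006184/0.1683 = 0.03675 L.
At equivalence all the acid is converted to C6H5O-; total volume = 0.02580 + 0.03675 = 0.06255 L, so [C6H5O-] = 0.006184/0.06255 = 0.09888 M.
Kb = Kw/Ka = 1.0e-14 / 1.0 x 10^-10 = 0.000100.
[OH^-] = sqrt(Kb x [C6H5O-]) = sqrt(0.000100 x 0.09888) = 0.00314 M.
pOH = 2.50, so pH = 14.00 - 2.50 = 11.50.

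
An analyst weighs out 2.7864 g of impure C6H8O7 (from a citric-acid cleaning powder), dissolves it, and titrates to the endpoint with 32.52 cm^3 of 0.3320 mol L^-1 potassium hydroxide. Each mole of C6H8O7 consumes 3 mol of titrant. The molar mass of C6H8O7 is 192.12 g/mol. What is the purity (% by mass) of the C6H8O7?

n(KOH) = 0.3320 x 0.03252 = 0.01080 mol.
n(C6H8O7) = 0.01080 / 3 = 0.003599 mol.
mass of C6H8O7 = 0.003599 x 192.12 = 0.6914 g.
% purity = 0.6914 / 2.7864 x 100 = 24.8%.

24.8%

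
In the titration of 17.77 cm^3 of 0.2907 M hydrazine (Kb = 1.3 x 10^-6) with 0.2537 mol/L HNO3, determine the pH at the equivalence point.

4.49

n(N2H4) = 0.2907 x 0.01777 = 0.005166 mol; V(HNO3) at equivalence = 0.005166/0.2537 = 0.02036 L.
At equivalence the base is fully converted to N2H5+; total volume = 0.03813 L, so [N2H5+] = 0.005166/0.03813 = 0.1355 M.
Ka(N2H5+) = Kw/Kb = 1.0e-14 / 1.3 x 10^-6 = 7.69e-9.
[H^+] = sqrt(Ka x [N2H5+]) = sqrt(7.69e-9 x 0.1355) = 3.23e-5 M.
pH = -log(3.23e-5) = 4.49.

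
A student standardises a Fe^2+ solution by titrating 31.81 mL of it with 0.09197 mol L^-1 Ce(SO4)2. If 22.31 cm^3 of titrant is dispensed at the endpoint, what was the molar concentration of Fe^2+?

0.0645 M

n(Ce(SO4)2) = 0.09197 x 0.02231 = 0.002052 mol.
From the balanced equation, 1 mol Ce(SO4)2 reacts with 1 mol Fe^2+, so n(Fe^2+) = 0.002052 x 1/1 = 0.002052 mol.
[Fe^2+] = 0.002052 / 0.03181 L = 0.0645 M.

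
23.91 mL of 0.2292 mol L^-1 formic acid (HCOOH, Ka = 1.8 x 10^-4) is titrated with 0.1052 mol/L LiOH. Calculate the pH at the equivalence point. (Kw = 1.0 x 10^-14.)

8.30

n(HCOOH) = 0.2292 x 0.02391 = 0.005480 mol; V(LiOH) at equivalence = 0.005480/0.1052 = 0.05209 L.
At equivalence all the acid is converted to HCOO-; total volume = 0.02391 + 0.05209 = 0.07600 L, so [HCOO-] = 0.005480/0.07600 = 0.07210 M.
Kb = Kw/Ka = 1.0e-14 / 1.8 x 10^-4 = 5.56e-11.
[OH^-] = sqrt(Kb x [HCOO-]) = sqrt(5.56e-11 x 0.07210) = 2.00e-6 M.
pOH = 5.70, so pH = 14.00 - 5.70 = 8.30.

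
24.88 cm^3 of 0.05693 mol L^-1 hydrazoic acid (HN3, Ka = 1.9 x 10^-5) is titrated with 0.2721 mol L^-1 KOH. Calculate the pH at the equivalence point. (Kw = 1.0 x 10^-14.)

n(HN3) = 0.05693 x 0.02488 = 0.001416 mol; V(KOH) at equivalence = 0.001416/0.2721 = 0.005206 L.
At equivalence all the acid is converted to N3-; total volume = 0.02488 + 0.005206 = 0.03009 L, so [N3-] = 0.001416/0.03009 = 0.04708 M.
Kb = Kw/Ka = 1.0e-14 / 1.9 x 10^-5 = 5.26e-10.
[OH^-] = sqrt(Kb x [N3-]) = sqrt(5.26e-10 x 0.04708) = 4.98e-6 M.
pOH = 5.30, so pH = 14.00 - 5.30 = 8.70.

8.70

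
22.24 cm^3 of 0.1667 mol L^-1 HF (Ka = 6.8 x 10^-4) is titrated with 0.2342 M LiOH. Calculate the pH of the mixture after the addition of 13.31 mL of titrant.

Initial n(HF) = 0.1667 x 0.02224 = 0.003707 mol.
n(LiOH) added = 0.2342 x 0.01331 = 0.003117 mol, converting that many moles of HF to F-.
Remaining n(HF) = 0.0005902 mol; n(F-) = 0.003117 mol.
By Henderson-Hasselbalch, pH = pKa + log([A^-]/[HA]) = 3.17 + log(0.003117/0.0005902) = 3.17 + (+0.72) = 3.89.

3.89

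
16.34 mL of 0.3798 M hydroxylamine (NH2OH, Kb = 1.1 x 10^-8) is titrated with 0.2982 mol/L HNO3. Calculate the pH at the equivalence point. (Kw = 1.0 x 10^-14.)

n(NH2OH) = 0.3798 x 0.01634 = 0.006206 mol; V(HNO3) at equivalence = 0.006206/0.2982 = 0.02081 L.
At equivalence the base is fully converted to NH3OH+; total volume = 0.03715 L, so [NH3OH+] = 0.006206/0.03715 = 0.1670 M.
Ka(NH3OH+) = Kw/Kb = 1.0e-14 / 1.1 x 10^-8 = 9.09e-7.
[H^+] = sqrt(Ka x [NH3OH+]) = sqrt(9.09e-7 x 0.1670) = 0.000390 M.
pH = -log(0.000390) = 3.41.

3.41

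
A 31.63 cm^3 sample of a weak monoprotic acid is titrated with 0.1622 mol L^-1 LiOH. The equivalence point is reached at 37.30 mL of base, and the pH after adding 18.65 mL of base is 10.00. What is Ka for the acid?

1.0 x 10^-10

18.65 mL is half of the equivalence volume, so this is the half-equivalence point where [HA] = [A^-].
At half-equivalence pH = pKa, so pKa = 10.00.
Ka = 10^(-10.00) = 1.0 x 10^-10.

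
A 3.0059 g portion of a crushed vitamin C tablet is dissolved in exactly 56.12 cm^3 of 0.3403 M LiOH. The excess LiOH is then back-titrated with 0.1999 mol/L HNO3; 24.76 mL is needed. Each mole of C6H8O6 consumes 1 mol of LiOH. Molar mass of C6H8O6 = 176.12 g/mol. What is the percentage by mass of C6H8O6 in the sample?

82.9%

Total n(LiOH) added = 0.3403 x 0.05612 = 0.01910 mol.
n(HNO3) used = 0.1999 x 0.02476 = 0.004950 mol, which equals the excess n(LiOH).
So n(LiOH) consumed by the sample = 0.01910 - 0.004950 = 0.01415 mol.
n(C6H8O6) = 0.01415 / 1 = 0.01415 mol.
mass C6H8O6 = 0.01415 x 176.12 = 2.492 g, so %C6H8O6 = 2.492/3.0059 x 100 = 82.9%.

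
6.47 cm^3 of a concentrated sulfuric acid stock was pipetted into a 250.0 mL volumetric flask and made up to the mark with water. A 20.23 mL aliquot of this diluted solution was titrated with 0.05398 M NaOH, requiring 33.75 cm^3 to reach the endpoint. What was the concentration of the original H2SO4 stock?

1.74 M

n(NaOH) = 0.05398 x 0.03375 = 0.001822 mol.
n(H2SO4) in the aliquot = 0.001822 x 1/2 = 0.0009109 mol.
[diluted H2SO4] = 0.0009109 / 0.02023 = 0.04503 M.
Dilution factor = 250.0/6.470 = 38.64, so [stock] = 0.04503 x 38.64 = 1.74 M.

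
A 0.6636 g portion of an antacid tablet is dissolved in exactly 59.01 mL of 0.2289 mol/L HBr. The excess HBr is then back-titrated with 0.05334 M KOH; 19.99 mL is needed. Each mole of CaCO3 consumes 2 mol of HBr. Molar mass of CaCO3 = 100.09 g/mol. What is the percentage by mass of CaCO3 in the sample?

Total n(HBr) added = 0.2289 x 0.05901 = 0.01351 mol.
n(KOH) used = 0.05334 x 0.01999 = 0.001066 mol, which equals the excess n(HBr).
So n(HBr) consumed by the sample = 0.01351 - 0.001066 = 0.01244 mol.
n(CaCO3) = 0.01244 / 2 = 0.006221 mol.
mass CaCO3 = 0.006221 x 100.09 = 0.6226 g, so %CaCO3 = 0.6226/0.6636 x 100 = 93.8%.

93.8%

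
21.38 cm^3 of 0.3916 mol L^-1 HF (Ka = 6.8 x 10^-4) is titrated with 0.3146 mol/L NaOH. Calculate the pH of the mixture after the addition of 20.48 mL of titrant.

3.69

Initial n(HF) = 0.3916 x 0.02138 = 0.008372 mol.
n(NaOH) added = 0.3146 x 0.02048 = 0.006443 mol, converting that many moles of HF to F-.
Remaining n(HF) = 0.001929 mol; n(F-) = 0.006443 mol.
By Henderson-Hasselbalch, pH = pKa + log([A^-]/[HA]) = 3.17 + log(0.006443/0.001929) = 3.17 + (+0.52) = 3.69.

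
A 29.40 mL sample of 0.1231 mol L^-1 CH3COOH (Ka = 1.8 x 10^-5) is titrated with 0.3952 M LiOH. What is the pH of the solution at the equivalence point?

n(CH3COOH) = 0.1231 x 0.02940 = 0.003619 mol; V(LiOH) at equivalence = 0.003619/0.3952 = 0.009158 L.
At equivalence all the acid is converted to CH3COO-; total volume = 0.02940 + 0.009158 = 0.03856 L, so [CH3COO-] = 0.003619/0.03856 = 0.09386 M.
Kb = Kw/Ka = 1.0e-14 / 1.8 x 10^-5 = 5.56e-10.
[OH^-] = sqrt(Kb x [CH3COO-]) = sqrt(5.56e-10 x 0.09386) = 7.22e-6 M.
pOH = 5.14, so pH = 14.00 - 5.14 = 8.86.

8.86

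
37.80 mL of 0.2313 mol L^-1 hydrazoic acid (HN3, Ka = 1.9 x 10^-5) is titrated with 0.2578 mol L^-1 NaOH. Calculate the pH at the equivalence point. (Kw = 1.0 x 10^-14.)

n(HN3) = 0.2313 x 0.03780 = 0.008743 mol; V(NaOH) at equivalence = 0.008743/0.2578 = 0.03391 L.
At equivalence all the acid is converted to N3-; total volume = 0.03780 + 0.03391 = 0.07171 L, so [N3-] = 0.008743/0.07171 = 0.1219 M.
Kb = Kw/Ka = 1.0e-14 / 1.9 x 10^-5 = 5.26e-10.
[OH^-] = sqrt(Kb x [N3-]) = sqrt(5.26e-10 x 0.1219) = 8.01e-6 M.
pOH = 5.10, so pH = 14.00 - 5.10 = 8.90.

8.90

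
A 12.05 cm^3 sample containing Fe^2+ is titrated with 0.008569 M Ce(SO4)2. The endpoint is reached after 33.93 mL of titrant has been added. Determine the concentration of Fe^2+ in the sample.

n(Ce(SO4)2) = 0.008569 x 0.03393 = 0.0002907 mol.
From the balanced equation, 1 mol Ce(SO4)2 reacts with 1 mol Fe^2+, so n(Fe^2+) = 0.0002907 x 1/1 = 0.0002907 mol.
[Fe^2+] = 0.0002907 / 0.01205 L = 0.0241 M.

0.0241 M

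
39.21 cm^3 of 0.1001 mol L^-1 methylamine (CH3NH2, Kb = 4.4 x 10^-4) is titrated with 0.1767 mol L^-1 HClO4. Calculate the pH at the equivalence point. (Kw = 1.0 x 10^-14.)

5.92

n(CH3NH2) = 0.1001 x 0.03921 = 0.003925 mol; V(HClO4) at equivalence = 0.003925/0.1767 = 0.02221 L.
At equivalence the base is fully converted to CH3NH3+; total volume = 0.06142 L, so [CH3NH3+] = 0.003925/0.06142 = 0.06390 M.
Ka(CH3NH3+) = Kw/Kb = 1.0e-14 / 4.4 x 10^-4 = 2.27e-11.
[H^+] = sqrt(Ka x [CH3NH3+]) = sqrt(2.27e-11 x 0.06390) = 1.21e-6 M.
pH = -log(1.21e-6) = 5.92.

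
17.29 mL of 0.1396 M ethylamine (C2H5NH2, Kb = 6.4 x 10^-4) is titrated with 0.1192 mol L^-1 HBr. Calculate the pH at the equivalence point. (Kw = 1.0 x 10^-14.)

6.00

n(C2H5NH2) = 0.1396 x 0.01729 = 0.002414 mol; V(HBr) at equivalence = 0.002414/0.1192 = 0.02025 L.
At equivalence the base is fully converted to C2H5NH3+; total volume = 0.03754 L, so [C2H5NH3+] = 0.002414/0.03754 = 0.06430 M.
Ka(C2H5NH3+) = Kw/Kb = 1.0e-14 / 6.4 x 10^-4 = 1.56e-11.
[H^+] = sqrt(Ka x [C2H5NH3+]) = sqrt(1.56e-11 x 0.06430) = 1.00e-6 M.
pH = -log(1.00e-6) = 6.00.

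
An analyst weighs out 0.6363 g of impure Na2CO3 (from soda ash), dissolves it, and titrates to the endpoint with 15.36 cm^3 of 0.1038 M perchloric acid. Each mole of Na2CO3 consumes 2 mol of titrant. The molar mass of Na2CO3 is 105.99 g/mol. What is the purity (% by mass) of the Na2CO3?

n(HClO4) = 0.1038 x 0.01536 = 0.001594 mol.
n(Na2CO3) = 0.001594 / 2 = 0.0007972 mol.
mass of Na2CO3 = 0.0007972 x 105.99 = 0.08449 g.
% purity = 0.08449 / 0.6363 x 100 = 13.3%.

13.3%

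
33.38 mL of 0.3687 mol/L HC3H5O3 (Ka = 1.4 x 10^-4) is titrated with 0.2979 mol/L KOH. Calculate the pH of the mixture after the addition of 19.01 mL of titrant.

Initial n(HC3H5O3) = 0.3687 x 0.03338 = 0.01231 mol.
n(KOH) added = 0.2979 x 0.01901 = 0.005663 mol, converting that many moles of HC3H5O3 to C3H5O3-.
Remaining n(HC3H5O3) = 0.006644 mol; n(C3H5O3-) = 0.005663 mol.
By Henderson-Hasselbalch, pH = pKa + log([A^-]/[HA]) = 3.85 + log(0.005663/0.006644) = 3.85 + (-0.07) = 3.78.

3.78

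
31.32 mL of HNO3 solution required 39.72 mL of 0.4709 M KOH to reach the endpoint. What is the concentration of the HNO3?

0.597 M

n(KOH) delivered = 0.4709 x 0.03972 = 0.01870 mol.
For a 1:1 reaction, n(HNO3) = 0.01870 mol.
[HNO3] = 0.01870 mol / 0.03132 L = 0.597 M.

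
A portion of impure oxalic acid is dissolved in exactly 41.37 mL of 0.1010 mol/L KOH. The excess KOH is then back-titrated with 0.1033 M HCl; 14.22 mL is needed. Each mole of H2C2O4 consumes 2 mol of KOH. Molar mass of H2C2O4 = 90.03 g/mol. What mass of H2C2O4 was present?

0.122 g

Total n(KOH) added = 0.1010 x 0.04137 = 0.004178 mol.
n(HCl) used = 0.1033 x 0.01422 = 0.001469 mol, which equals the excess n(KOH).
So n(KOH) consumed by the sample = 0.004178 - 0.001469 = 0.002709 mol.
n(H2C2O4) = 0.002709 / 2 = 0.001355 mol.
mass = 0.001355 mol x 90.03 g/mol = 0.122 g.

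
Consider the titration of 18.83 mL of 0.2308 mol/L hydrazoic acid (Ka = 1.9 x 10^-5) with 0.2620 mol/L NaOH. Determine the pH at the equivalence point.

n(HN3) = 0.2308 x 0.01883 = 0.004346 mol; V(NaOH) at equivalence = 0.004346/0.2620 = 0.01659 L.
At equivalence all the acid is converted to N3-; total volume = 0.01883 + 0.01659 = 0.03542 L, so [N3-] = 0.004346/0.03542 = 0.1227 M.
Kb = Kw/Ka = 1.0e-14 / 1.9 x 10^-5 = 5.26e-10.
[OH^-] = sqrt(Kb x [N3-]) = sqrt(5.26e-10 x 0.1227) = 8.04e-6 M.
pOH = 5.09, so pH = 14.00 - 5.09 = 8.91.

8.91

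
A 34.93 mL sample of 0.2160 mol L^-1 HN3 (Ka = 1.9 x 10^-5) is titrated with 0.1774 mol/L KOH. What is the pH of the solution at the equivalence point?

n(HN3) = 0.2160 x 0.03493 = 0.007545 mol; V(KOH) at equivalence = 0.007545/0.1774 = 0.04253 L.
At equivalence all the acid is converted to N3-; total volume = 0.03493 + 0.04253 = 0.07746 L, so [N3-] = 0.007545/0.07746 = 0.09740 M.
Kb = Kw/Ka = 1.0e-14 / 1.9 x 10^-5 = 5.26e-10.
[OH^-] = sqrt(Kb x [N3-]) = sqrt(5.26e-10 x 0.09740) = 7.16e-6 M.
pOH = 5.15, so pH = 14.00 - 5.15 = 8.85.

8.85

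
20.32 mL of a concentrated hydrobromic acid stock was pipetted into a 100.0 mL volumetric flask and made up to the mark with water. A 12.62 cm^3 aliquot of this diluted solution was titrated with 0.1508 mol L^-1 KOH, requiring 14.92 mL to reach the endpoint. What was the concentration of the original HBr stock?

n(KOH) = 0.1508 x 0.01492 = 0.002250 mol.
n(HBr) in the aliquot = 0.002250 mol.
[diluted HBr] = 0.002250 / 0.01262 = 0.1783 M.
Dilution factor = 100.0/20.32 = 4.921, so [stock] = 0.1783 x 4.921 = 0.877 M.

0.877 M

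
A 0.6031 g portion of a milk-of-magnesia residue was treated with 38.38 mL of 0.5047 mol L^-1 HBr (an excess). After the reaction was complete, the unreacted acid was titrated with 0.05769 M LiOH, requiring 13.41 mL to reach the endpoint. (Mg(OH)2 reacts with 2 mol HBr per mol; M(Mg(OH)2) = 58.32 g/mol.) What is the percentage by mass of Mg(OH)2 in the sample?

Total n(HBr) added = 0.5047 x 0.03838 = 0.01937 mol.
n(LiOH) used = 0.05769 x 0.01341 = 0.0007736 mol, which equals the excess n(HBr).
So n(HBr) consumed by the sample = 0.01937 - 0.0007736 = 0.01860 mol.
n(Mg(OH)2) = 0.01860 / 2 = 0.009298 mol.
mass Mg(OH)2 = 0.009298 x 58.32 = 0.5423 g, so %Mg(OH)2 = 0.5423/0.6031 x 100 = 89.9%.

89.9%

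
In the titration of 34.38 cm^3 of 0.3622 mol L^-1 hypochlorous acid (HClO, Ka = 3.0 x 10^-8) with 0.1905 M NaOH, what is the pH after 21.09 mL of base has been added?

Initial n(HClO) = 0.3622 x 0.03438 = 0.01245 mol.
n(NaOH) added = 0.1905 x 0.02109 = 0.004018 mol, converting that many moles of HClO to ClO-.
Remaining n(HClO) = 0.008435 mol; n(ClO-) = 0.004018 mol.
By Henderson-Hasselbalch, pH = pKa + log([A^-]/[HA]) = 7.52 + log(0.004018/0.008435) = 7.52 + (-0.32) = 7.20.

7.20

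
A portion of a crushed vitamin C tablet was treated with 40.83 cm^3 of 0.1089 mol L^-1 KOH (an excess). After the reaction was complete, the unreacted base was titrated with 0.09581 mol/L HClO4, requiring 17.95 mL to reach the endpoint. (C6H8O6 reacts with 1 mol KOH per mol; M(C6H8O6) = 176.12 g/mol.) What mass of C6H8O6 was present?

Total n(KOH) added = 0.1089 x 0.04083 = 0.004446 mol.
n(HClO4) used = 0.09581 x 0.01795 = 0.001720 mol, which equals the excess n(KOH).
So n(KOH) consumed by the sample = 0.004446 - 0.001720 = 0.002727 mol.
n(C6H8O6) = 0.002727 / 1 = 0.002727 mol.
mass = 0.002727 mol x 176.12 g/mol = 0.480 g.

0.480 g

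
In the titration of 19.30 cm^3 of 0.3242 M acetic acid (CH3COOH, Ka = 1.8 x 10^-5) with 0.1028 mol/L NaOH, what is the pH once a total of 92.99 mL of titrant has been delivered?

12.47

n(acid) = 0.3242 x 0.01930 = 0.006257 mol; n(NaOH) added = 0.1028 x 0.09299 = 0.009559 mol.
Base is in excess by 0.009559 - 0.006257 = 0.003302 mol in a total volume of 0.1123 L.
[OH^-] = 0.003302/0.1123 = 0.02941 M, so pOH = 1.53 and pH = 14.00 - 1.53 = 12.47.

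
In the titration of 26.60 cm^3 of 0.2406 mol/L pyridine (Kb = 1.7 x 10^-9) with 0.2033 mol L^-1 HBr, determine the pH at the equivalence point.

n(C5H5N) = 0.2406 x 0.02660 = 0.006400 mol; V(HBr) at equivalence = 0.006400/0.2033 = 0.03148 L.
At equivalence the base is fully converted to C5H5NH+; total volume = 0.05808 L, so [C5H5NH+] = 0.006400/0.05808 = 0.1102 M.
Ka(C5H5NH+) = Kw/Kb = 1.0e-14 / 1.7 x 10^-9 = 5.88e-6.
[H^+] = sqrt(Ka x [C5H5NH+]) = sqrt(5.88e-6 x 0.1102) = 0.000805 M.
pH = -log(0.000805) = 3.09.

3.09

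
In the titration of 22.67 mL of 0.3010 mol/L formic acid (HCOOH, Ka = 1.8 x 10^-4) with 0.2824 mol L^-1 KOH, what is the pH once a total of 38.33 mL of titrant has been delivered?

n(acid) = 0.3010 x 0.02267 = 0.006824 mol; n(KOH) added = 0.2824 x 0.03833 = 0.01082 mol.
Base is in excess by 0.01082 - 0.006824 = 0.004001 mol in a total volume of 0.06100 L.
[OH^-] = 0.004001/0.06100 = 0.06559 M, so pOH = 1.18 and pH = 14.00 - 1.18 = 12.82.

12.82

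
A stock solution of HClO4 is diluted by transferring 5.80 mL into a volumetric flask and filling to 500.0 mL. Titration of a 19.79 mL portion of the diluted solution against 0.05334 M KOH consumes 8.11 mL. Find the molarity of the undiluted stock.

1.88 M

n(KOH) = 0.05334 x 0.008110 = 0.0004326 mol.
n(HClO4) in the aliquot = 0.0004326 mol.
[diluted HClO4] = 0.0004326 / 0.01979 = 0.02186 M.
Dilution factor = 500.0/5.800 = 86.21, so [stock] = 0.02186 x 86.21 = 1.88 M.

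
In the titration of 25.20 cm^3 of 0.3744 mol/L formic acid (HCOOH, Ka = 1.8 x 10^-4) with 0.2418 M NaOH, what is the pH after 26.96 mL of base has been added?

4.09

Initial n(HCOOH) = 0.3744 x 0.02520 = 0.009435 mol.
n(NaOH) added = 0.2418 x 0.02696 = 0.006519 mol, converting that many moles of HCOOH to HCOO-.
Remaining n(HCOOH) = 0.002916 mol; n(HCOO-) = 0.006519 mol.
By Henderson-Hasselbalch, pH = pKa + log([A^-]/[HA]) = 3.74 + log(0.006519/0.002916) = 3.74 + (+0.35) = 4.09.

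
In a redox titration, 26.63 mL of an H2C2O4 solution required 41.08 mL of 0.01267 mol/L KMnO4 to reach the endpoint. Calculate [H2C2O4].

n(KMnO4) = 0.01267 x 0.04108 = 0.0005205 mol.
From the balanced equation, 2 mol KMnO4 reacts with 5 mol H2C2O4, so n(H2C2O4) = 0.0005205 x 5/2 = 0.001301 mol.
[H2C2O4] = 0.001301 / 0.02663 L = 0.0489 M.

0.0489 M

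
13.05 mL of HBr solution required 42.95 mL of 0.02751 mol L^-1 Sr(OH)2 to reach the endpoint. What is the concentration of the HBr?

n(Sr(OH)2) delivered = 0.02751 x 0.04295 = 0.001182 mol.
The reaction is 2 HBr + 1 Sr(OH)2, so n(HBr) = 0.001182 x 2/1 = 0.002363 mol.
[HBr] = 0.002363 mol / 0.01305 L = 0.181 M.

0.181 M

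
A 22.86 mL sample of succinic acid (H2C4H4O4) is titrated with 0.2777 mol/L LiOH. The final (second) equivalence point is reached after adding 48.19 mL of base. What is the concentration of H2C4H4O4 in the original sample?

n(LiOH) = 0.2777 x 0.04819 = 0.01338 mol.
At the final (second) equivalence point, 2 mol OH^- react per mol H2C4H4O4, so n(H2C4H4O4) = 0.01338 / 2 = 0.006691 mol.
[H2C4H4O4] = 0.006691 / 0.02286 L = 0.293 M.

0.293 M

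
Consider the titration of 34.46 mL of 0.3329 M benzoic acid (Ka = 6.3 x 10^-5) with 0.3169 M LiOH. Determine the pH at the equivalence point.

8.71

n(C6H5COOH) = 0.3329 x 0.03446 = 0.01147 mol; V(LiOH) at equivalence = 0.01147/0.3169 = 0.03620 L.
At equivalence all the acid is converted to C6H5COO-; total volume = 0.03446 + 0.03620 = 0.07066 L, so [C6H5COO-] = 0.01147/0.07066 = 0.1624 M.
Kb = Kw/Ka = 1.0e-14 / 6.3 x 10^-5 = 1.59e-10.
[OH^-] = sqrt(Kb x [C6H5COO-]) = sqrt(1.59e-10 x 0.1624) = 5.08e-6 M.
pOH = 5.29, so pH = 14.00 - 5.29 = 8.71.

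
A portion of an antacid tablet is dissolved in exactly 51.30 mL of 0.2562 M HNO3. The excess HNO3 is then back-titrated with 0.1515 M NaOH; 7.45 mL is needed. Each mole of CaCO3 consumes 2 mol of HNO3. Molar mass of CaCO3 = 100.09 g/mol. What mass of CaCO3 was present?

0.601 g

Total n(HNO3) added = 0.2562 x 0.05130 = 0.01314 mol.
n(NaOH) used = 0.1515 x 0.007450 = 0.001129 mol, which equals the excess n(HNO3).
So n(HNO3) consumed by the sample = 0.01314 - 0.001129 = 0.01201 mol.
n(CaCO3) = 0.01201 / 2 = 0.006007 mol.
mass = 0.006007 mol x 100.09 g/mol = 0.601 g.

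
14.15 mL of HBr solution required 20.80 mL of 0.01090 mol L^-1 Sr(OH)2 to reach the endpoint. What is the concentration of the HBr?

0.0320 M

n(Sr(OH)2) delivered = 0.01090 x 0.02080 = 0.0002267 mol.
The reaction is 2 HBr + 1 Sr(OH)2, so n(HBr) = 0.0002267 x 2/1 = 0.0004534 mol.
[HBr] = 0.0004534 mol / 0.01415 L = 0.0320 M.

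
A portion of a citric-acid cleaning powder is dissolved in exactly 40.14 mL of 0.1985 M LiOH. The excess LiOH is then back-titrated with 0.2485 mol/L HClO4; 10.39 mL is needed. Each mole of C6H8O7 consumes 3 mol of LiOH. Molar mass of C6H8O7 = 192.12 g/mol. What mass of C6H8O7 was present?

Total n(LiOH) added = 0.1985 x 0.04014 = 0.007968 mol.
n(HClO4) used = 0.2485 x 0.01039 = 0.002582 mol, which equals the excess n(LiOH).
So n(LiOH) consumed by the sample = 0.007968 - 0.002582 = 0.005386 mol.
n(C6H8O7) = 0.005386 / 3 = 0.001795 mol.
mass = 0.001795 mol x 192.12 g/mol = 0.345 g.

0.345 g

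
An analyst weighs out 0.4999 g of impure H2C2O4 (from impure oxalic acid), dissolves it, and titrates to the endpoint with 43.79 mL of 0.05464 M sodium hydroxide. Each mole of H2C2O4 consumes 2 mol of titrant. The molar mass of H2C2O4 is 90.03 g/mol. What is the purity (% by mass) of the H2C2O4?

n(NaOH) = 0.05464 x 0.04379 = 0.002393 mol.
n(H2C2O4) = 0.002393 / 2 = 0.001196 mol.
mass of H2C2O4 = 0.001196 x 90.03 = 0.1077 g.
% purity = 0.1077 / 0.4999 x 100 = 21.5%.

21.5%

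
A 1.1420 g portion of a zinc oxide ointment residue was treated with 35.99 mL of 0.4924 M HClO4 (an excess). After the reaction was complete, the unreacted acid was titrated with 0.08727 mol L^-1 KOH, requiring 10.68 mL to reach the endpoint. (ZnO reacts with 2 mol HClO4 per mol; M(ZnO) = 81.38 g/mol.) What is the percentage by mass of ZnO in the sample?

59.8%

Total n(HClO4) added = 0.4924 x 0.03599 = 0.01772 mol.
n(KOH) used = 0.08727 x 0.01068 = 0.0009320 mol, which equals the excess n(HClO4).
So n(HClO4) consumed by the sample = 0.01772 - 0.0009320 = 0.01679 mol.
n(ZnO) = 0.01679 / 2 = 0.008395 mol.
mass ZnO = 0.008395 x 81.38 = 0.6832 g, so %ZnO = 0.6832/1.1420 x 100 = 59.8%.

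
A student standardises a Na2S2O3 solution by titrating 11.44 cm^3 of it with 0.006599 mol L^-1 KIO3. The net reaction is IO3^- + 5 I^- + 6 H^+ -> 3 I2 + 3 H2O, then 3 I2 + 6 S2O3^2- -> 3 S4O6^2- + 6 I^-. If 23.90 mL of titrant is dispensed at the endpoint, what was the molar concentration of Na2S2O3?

n(KIO3) = 0.006599 x 0.02390 = 0.0001577 mol.
From the balanced equation, 1 mol KIO3 reacts with 6 mol Na2S2O3, so n(Na2S2O3) = 0.0001577 x 6/1 = 0.0009463 mol.
[Na2S2O3] = 0.0009463 / 0.01144 L = 0.0827 M.

0.0827 M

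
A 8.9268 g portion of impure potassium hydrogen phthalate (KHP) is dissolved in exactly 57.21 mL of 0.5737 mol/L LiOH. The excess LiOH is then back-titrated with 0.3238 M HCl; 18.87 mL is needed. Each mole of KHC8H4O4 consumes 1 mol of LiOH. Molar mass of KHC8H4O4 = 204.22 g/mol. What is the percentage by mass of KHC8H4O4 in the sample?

61.1%

Total n(LiOH) added = 0.5737 x 0.05721 = 0.03282 mol.
n(HCl) used = 0.3238 x 0.01887 = 0.006110 mol, which equals the excess n(LiOH).
So n(LiOH) consumed by the sample = 0.03282 - 0.006110 = 0.02671 mol.
n(KHC8H4O4) = 0.02671 / 1 = 0.02671 mol.
mass KHC8H4O4 = 0.02671 x 204.22 = 5.455 g, so %KHC8H4O4 = 5.455/8.9268 x 100 = 61.1%.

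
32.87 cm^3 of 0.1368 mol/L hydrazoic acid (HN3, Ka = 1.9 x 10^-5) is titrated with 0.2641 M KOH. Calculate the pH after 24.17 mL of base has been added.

n(acid) = 0.1368 x 0.03287 = 0.004497 mol; n(KOH) added = 0.2641 x 0.02417 = 0.006383 mol.
Base is in excess by 0.006383 - 0.004497 = 0.001887 mol in a total volume of 0.05704 L.
[OH^-] = 0.001887/0.05704 = 0.03308 M, so pOH = 1.48 and pH = 14.00 - 1.48 = 12.52.

12.52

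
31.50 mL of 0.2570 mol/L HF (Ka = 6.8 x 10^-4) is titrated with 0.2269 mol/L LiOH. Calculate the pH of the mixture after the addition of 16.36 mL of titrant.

Initial n(HF) = 0.2570 x 0.03150 = 0.008096 mol.
n(LiOH) added = 0.2269 x 0.01636 = 0.003712 mol, converting that many moles of HF to F-.
Remaining n(HF) = 0.004383 mol; n(F-) = 0.003712 mol.
By Henderson-Hasselbalch, pH = pKa + log([A^-]/[HA]) = 3.17 + log(0.003712/0.004383) = 3.17 + (-0.07) = 3.10.

3.10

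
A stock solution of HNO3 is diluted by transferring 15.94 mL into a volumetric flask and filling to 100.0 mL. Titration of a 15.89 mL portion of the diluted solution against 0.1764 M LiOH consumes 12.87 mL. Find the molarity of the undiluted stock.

0.896 M

n(LiOH) = 0.1764 x 0.01287 = 0.002270 mol.
n(HNO3) in the aliquot = 0.002270 mol.
[diluted HNO3] = 0.002270 / 0.01589 = 0.1429 M.
Dilution factor = 100.0/15.94 = 6.274, so [stock] = 0.1429 x 6.274 = 0.896 M.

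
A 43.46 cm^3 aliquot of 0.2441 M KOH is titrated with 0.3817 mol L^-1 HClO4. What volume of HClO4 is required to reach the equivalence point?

n(KOH) = 0.2441 mol/L x 0.04346 L = 0.01061 mol.
At equivalence n(HClO4) = n(KOH) = 0.01061 mol.
V(HClO4) = 0.01061 / 0.3817 = 0.02779 L = 27.8 mL.

27.8 mL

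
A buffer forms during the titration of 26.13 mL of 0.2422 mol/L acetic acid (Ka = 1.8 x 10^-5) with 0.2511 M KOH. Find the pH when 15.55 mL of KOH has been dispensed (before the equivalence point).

Initial n(CH3COOH) = 0.2422 x 0.02613 = 0.006329 mol.
n(KOH) added = 0.2511 x 0.01555 = 0.003905 mol, converting that many moles of CH3COOH to CH3COO-.
Remaining n(CH3COOH) = 0.002424 mol; n(CH3COO-) = 0.003905 mol.
By Henderson-Hasselbalch, pH = pKa + log([A^-]/[HA]) = 4.74 + log(0.003905/0.002424) = 4.74 + (+0.21) = 4.95.

4.95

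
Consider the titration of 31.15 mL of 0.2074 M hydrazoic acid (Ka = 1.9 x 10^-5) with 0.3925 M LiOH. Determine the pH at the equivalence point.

8.93

n(HN3) = 0.2074 x 0.03115 = 0.006461 mol; V(LiOH) at equivalence = 0.006461/0.3925 = 0.01646 L.
At equivalence all the acid is converted to N3-; total volume = 0.03115 + 0.01646 = 0.04761 L, so [N3-] = 0.006461/0.04761 = 0.1357 M.
Kb = Kw/Ka = 1.0e-14 / 1.9 x 10^-5 = 5.26e-10.
[OH^-] = sqrt(Kb x [N3-]) = sqrt(5.26e-10 x 0.1357) = 8.45e-6 M.
pOH = 5.07, so pH = 14.00 - 5.07 = 8.93.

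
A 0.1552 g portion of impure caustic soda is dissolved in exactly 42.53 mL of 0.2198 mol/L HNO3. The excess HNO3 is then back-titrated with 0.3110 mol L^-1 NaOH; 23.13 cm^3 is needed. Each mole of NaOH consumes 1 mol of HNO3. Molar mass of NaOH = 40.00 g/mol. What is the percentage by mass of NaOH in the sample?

55.5%

Total n(HNO3) added = 0.2198 x 0.04253 = 0.009348 mol.
n(NaOH) used = 0.3110 x 0.02313 = 0.007193 mol, which equals the excess n(HNO3).
So n(HNO3) consumed by the sample = 0.009348 - 0.007193 = 0.002155 mol.
n(NaOH) = 0.002155 / 1 = 0.002155 mol.
mass NaOH = 0.002155 x 40.00 = 0.08619 g, so %NaOH = 0.08619/0.1552 x 100 = 55.5%.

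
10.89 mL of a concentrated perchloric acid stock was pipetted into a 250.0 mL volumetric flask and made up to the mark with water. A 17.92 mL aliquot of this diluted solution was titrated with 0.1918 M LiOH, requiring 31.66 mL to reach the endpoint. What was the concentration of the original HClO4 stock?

n(LiOH) = 0.1918 x 0.03166 = 0.006072 mol.
n(HClO4) in the aliquot = 0.006072 mol.
[diluted HClO4] = 0.006072 / 0.01792 = 0.3389 M.
Dilution factor = 250.0/10.89 = 22.96, so [stock] = 0.3389 x 22.96 = 7.78 M.

7.78 M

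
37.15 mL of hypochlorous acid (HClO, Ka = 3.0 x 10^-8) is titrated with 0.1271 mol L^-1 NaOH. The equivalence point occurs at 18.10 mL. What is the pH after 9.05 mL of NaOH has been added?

9.05 mL is exactly half the equivalence volume (18.10/2), i.e. the half-equivalence point.
There, n(HA) = n(A^-), so pH = pKa = -log(3.0 x 10^-8) = 7.52.

7.52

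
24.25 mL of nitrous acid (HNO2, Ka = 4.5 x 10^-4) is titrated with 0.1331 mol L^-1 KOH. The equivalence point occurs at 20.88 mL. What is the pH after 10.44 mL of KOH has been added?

10.44 mL is exactly half the equivalence volume (20.88/2), i.e. the half-equivalence point.
There, n(HA) = n(A^-), so pH = pKa = -log(4.5 x 10^-4) = 3.35.

3.35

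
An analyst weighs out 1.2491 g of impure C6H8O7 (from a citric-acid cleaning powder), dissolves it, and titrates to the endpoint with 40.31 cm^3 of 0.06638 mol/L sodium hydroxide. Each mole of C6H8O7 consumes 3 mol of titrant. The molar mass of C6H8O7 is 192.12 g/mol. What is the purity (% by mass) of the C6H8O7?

n(NaOH) = 0.06638 x 0.04031 = 0.002676 mol.
n(C6H8O7) = 0.002676 / 3 = 0.0008919 mol.
mass of C6H8O7 = 0.0008919 x 192.12 = 0.1714 g.
% purity = 0.1714 / 1.2491 x 100 = 13.7%.

13.7%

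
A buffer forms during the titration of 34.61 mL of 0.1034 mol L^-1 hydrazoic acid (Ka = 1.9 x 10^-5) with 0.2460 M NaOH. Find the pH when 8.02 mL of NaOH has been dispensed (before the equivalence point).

4.81

Initial n(HN3) = 0.1034 x 0.03461 = 0.003579 mol.
n(NaOH) added = 0.2460 x 0.008020 = 0.001973 mol, converting that many moles of HN3 to N3-.
Remaining n(HN3) = 0.001606 mol; n(N3-) = 0.001973 mol.
By Henderson-Hasselbalch, pH = pKa + log([A^-]/[HA]) = 4.72 + log(0.001973/0.001606) = 4.72 + (+0.09) = 4.81.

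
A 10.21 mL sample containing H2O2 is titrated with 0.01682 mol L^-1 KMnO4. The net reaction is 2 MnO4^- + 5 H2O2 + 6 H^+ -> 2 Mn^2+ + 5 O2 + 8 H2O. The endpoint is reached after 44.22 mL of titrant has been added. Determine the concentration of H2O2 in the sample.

n(KMnO4) = 0.01682 x 0.04422 = 0.0007438 mol.
From the balanced equation, 2 mol KMnO4 reacts with 5 mol H2O2, so n(H2O2) = 0.0007438 x 5/2 = 0.001859 mol.
[H2O2] = 0.001859 / 0.01021 L = 0.182 M.

0.182 M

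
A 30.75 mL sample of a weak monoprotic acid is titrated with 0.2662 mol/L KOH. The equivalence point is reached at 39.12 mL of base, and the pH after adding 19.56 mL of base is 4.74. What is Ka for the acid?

19.56 mL is half of the equivalence volume, so this is the half-equivalence point where [HA] = [A^-].
At half-equivalence pH = pKa, so pKa = 4.74.
Ka = 10^(-4.74) = 1.8 x 10^-5.

1.8 x 10^-5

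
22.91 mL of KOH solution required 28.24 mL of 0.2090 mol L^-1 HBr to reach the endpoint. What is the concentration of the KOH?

0.258 M

n(HBr) delivered = 0.2090 x 0.02824 = 0.005902 mol.
For a 1:1 reaction, n(KOH) = 0.005902 mol.
[KOH] = 0.005902 mol / 0.02291 L = 0.258 M.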